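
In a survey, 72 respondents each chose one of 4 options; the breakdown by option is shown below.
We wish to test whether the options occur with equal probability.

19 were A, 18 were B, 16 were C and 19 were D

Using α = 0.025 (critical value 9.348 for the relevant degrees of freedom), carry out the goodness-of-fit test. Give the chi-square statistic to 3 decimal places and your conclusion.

0.333; do not reject

Expected count for each of the 4 categories: 72/4 = 18.
A: (19 − 18)²/18 = 1/18 = 0.0556
B: (18 − 18)²/18 = 0/18 = 0.0000
C: (16 − 18)²/18 = 4/18 = 0.2222
D: (19 − 18)²/18 = 1/18 = 0.0556
Sum = 0.333
df = 3. Since 0.333 < 9.348, we do not reject H₀.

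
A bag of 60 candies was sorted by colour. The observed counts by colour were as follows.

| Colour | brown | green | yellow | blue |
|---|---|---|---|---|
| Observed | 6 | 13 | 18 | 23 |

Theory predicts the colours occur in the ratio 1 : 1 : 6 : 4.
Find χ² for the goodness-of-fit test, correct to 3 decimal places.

Ratio total = 12. Expected counts: 60×1/12 = 5, 60×1/12 = 5, 60×6/12 = 30, 60×4/12 = 20.
brown: (6 − 5)²/5 = 1/5 = 0.2000
green: (13 − 5)²/5 = 64/5 = 12.8000
yellow: (18 − 30)²/30 = 144/30 = 4.8000
blue: (23 − 20)²/20 = 9/20 = 0.4500
Sum = 18.250

18.250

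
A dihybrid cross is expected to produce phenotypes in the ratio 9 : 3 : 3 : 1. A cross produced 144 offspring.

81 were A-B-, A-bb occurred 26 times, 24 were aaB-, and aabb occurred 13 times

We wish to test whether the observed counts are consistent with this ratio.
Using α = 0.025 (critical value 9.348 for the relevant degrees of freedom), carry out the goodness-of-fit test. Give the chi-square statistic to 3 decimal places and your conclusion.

Ratio total = 16. Expected counts: 144×9/16 = 81, 144×3/16 = 27, 144×3/16 = 27, 144×1/16 = 9.
A-B-: (81 − 81)²/81 = 0/81 = 0.0000
A-bb: (26 − 27)²/27 = 1/27 = 0.0370
aaB-: (24 − 27)²/27 = 9/27 = 0.3333
aabb: (13 − 9)²/9 = 16/9 = 1.7778
Sum = 2.148
df = 3. Since 2.148 < 9.348, we do not reject H₀.

2.148; do not reject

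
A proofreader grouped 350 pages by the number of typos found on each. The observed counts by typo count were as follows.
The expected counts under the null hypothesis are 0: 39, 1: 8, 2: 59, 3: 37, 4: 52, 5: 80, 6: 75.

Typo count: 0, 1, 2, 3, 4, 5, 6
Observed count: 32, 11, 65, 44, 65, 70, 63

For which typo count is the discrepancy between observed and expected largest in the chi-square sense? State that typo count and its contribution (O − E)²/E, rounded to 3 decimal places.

χ² = (32−39)²/39 + (11−8)²/8 + (65−59)²/59 + (44−37)²/37 + (65−52)²/52 + (70−80)²/80 + (63−75)²/75
   = 1.2564 + 1.1250 + 0.6102 + 1.3243 + 3.2500 + 1.2500 + 1.9200
The largest term is for 4: 3.250.

4, 3.250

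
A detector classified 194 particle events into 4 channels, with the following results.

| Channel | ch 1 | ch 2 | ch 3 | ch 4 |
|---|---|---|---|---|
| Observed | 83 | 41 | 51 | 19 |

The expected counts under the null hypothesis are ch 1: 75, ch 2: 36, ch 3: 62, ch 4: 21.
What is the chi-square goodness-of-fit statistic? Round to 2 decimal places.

ch 1: (83 − 75)²/75 = 64/75 = 0.853
ch 2: (41 − 36)²/36 = 25/36 = 0.694
ch 3: (51 − 62)²/62 = 121/62 = 1.952
ch 4: (19 − 21)²/21 = 4/21 = 0.190
Sum = 3.69

3.69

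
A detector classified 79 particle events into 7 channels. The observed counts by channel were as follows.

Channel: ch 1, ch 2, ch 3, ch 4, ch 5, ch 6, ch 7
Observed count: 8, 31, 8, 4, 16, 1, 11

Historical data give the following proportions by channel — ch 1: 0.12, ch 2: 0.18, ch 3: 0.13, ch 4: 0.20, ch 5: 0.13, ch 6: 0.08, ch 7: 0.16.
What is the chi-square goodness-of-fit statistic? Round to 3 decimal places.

37.234

Expected counts E_i = n·p_i: 79×0.12 = 9.48, 79×0.18 = 14.22, 79×0.13 = 10.27, 79×0.20 = 15.8, 79×0.13 = 10.27, 79×0.08 = 6.32, 79×0.16 = 12.64.
χ² = (8−9.48)²/9.48 + (31−14.22)²/14.22 + (8−10.27)²/10.27 + (4−15.8)²/15.8 + (16−10.27)²/10.27 + (1−6.32)²/6.32 + (11−12.64)²/12.64
   = 0.2311 + 19.8009 + 0.5017 + 8.8127 + 3.1970 + 4.4782 + 0.2128
Sum = 37.234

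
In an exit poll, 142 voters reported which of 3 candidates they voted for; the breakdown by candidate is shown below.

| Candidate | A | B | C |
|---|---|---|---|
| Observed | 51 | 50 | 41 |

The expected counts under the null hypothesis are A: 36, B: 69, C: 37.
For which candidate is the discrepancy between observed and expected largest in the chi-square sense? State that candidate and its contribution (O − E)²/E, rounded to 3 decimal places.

A, 6.250

cat         O        E   (O−E)²/E
A          51       36     6.2500
B          50       69     5.2319
C          41       37     0.4324
The largest term is for A: 6.250.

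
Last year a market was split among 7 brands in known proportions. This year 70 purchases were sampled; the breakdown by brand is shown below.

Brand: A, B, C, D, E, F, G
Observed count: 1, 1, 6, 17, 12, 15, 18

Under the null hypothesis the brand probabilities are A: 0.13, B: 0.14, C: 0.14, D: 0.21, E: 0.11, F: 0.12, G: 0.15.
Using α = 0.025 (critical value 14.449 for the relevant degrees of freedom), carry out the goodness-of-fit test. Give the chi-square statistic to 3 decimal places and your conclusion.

Expected counts E_i = n·p_i: 70×0.13 = 9.1, 70×0.14 = 9.8, 70×0.14 = 9.8, 70×0.21 = 14.7, 70×0.11 = 7.7, 70×0.12 = 8.4, 70×0.15 = 10.5.
cat         O        E   (O−E)²/E
A           1      9.1     7.2099
B           1      9.8     7.9020
C           6      9.8     1.4735
D          17     14.7     0.3599
E          12      7.7     2.4013
F          15      8.4     5.1857
G          18     10.5     5.3571
Sum = 29.889
df = 6. Since 29.889 > 14.449, we reject H₀.

29.889; reject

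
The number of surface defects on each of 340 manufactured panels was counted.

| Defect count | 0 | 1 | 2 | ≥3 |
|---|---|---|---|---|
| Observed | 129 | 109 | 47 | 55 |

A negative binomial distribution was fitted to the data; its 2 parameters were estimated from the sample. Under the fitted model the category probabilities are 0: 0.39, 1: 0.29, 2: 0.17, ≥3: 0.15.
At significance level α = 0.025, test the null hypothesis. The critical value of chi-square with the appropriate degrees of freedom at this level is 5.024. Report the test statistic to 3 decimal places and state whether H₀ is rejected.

3.526; do not reject

Expected counts E_i = n·p_i: 340×0.39 = 132.6, 340×0.29 = 98.6, 340×0.17 = 57.8, 340×0.15 = 51.
cat         O        E   (O−E)²/E
0         129    132.6     0.0977
1         109     98.6     1.0970
2          47     57.8     2.0180
≥3         55       51     0.3137
Sum = 3.526
df = 1. Since 3.526 < 5.024, we do not reject H₀.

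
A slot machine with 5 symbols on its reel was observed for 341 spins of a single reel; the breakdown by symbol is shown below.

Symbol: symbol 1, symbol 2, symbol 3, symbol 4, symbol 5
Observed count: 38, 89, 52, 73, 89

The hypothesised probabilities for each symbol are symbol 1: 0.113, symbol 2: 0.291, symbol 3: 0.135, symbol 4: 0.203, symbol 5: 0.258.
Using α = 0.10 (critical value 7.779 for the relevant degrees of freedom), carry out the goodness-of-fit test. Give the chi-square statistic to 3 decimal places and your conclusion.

Expected counts E_i = n·p_i: 341×0.113 = 38.533, 341×0.291 = 99.231, 341×0.135 = 46.035, 341×0.203 = 69.223, 341×0.258 = 87.978.
χ² = (38−38.533)²/38.533 + (89−99.231)²/99.231 + (52−46.035)²/46.035 + (73−69.223)²/69.223 + (89−87.978)²/87.978
   = 0.0074 + 1.0548 + 0.7729 + 0.2061 + 0.0119
Sum = 2.053
df = 4. Since 2.053 < 7.779, we do not reject H₀.

2.053; do not reject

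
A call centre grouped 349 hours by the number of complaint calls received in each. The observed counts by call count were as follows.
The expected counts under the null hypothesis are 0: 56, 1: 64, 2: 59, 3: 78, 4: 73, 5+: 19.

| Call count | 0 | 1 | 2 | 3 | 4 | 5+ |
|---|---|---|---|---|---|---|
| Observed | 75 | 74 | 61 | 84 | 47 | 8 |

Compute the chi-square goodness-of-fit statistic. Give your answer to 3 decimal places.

cat         O        E   (O−E)²/E
0          75       56     6.4464
1          74       64     1.5625
2          61       59     0.0678
3          84       78     0.4615
4          47       73     9.2603
5+          8       19     6.3684
Sum = 24.167

24.167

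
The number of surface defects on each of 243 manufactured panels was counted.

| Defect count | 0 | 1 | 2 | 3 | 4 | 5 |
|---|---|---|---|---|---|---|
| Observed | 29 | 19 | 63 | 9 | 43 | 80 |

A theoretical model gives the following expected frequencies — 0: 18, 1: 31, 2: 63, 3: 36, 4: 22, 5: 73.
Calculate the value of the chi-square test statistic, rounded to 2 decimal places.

52.33

cat         O        E   (O−E)²/E
0          29       18      6.722
1          19       31      4.645
2          63       63      0.000
3           9       36     20.250
4          43       22     20.045
5          80       73      0.671
Sum = 52.33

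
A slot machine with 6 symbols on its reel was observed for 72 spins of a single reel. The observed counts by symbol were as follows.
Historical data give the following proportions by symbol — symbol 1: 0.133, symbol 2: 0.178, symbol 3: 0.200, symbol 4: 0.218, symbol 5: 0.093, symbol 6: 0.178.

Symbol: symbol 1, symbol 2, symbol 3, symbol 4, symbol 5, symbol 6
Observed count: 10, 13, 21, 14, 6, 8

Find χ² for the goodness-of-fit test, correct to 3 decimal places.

Expected counts E_i = n·p_i: 72×0.133 = 9.576, 72×0.178 = 12.816, 72×0.200 = 14.4, 72×0.218 = 15.696, 72×0.093 = 6.696, 72×0.178 = 12.816.
χ² = (10−9.576)²/9.576 + (13−12.816)²/12.816 + (21−14.4)²/14.4 + (14−15.696)²/15.696 + (6−6.696)²/6.696 + (8−12.816)²/12.816
   = 0.0188 + 0.0026 + 3.0250 + 0.1833 + 0.0723 + 1.8098
Sum = 5.112

5.112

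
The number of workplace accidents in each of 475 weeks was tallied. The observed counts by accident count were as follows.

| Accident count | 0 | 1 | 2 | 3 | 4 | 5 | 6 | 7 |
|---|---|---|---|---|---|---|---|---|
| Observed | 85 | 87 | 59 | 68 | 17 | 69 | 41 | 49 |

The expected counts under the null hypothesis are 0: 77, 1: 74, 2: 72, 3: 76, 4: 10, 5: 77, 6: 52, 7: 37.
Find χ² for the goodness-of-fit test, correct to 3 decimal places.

χ² = (85−77)²/77 + (87−74)²/74 + (59−72)²/72 + (68−76)²/76 + (17−10)²/10 + (69−77)²/77 + (41−52)²/52 + (49−37)²/37
   = 0.8312 + 2.2838 + 2.3472 + 0.8421 + 4.9000 + 0.8312 + 2.3269 + 3.8919
Sum = 18.254

18.254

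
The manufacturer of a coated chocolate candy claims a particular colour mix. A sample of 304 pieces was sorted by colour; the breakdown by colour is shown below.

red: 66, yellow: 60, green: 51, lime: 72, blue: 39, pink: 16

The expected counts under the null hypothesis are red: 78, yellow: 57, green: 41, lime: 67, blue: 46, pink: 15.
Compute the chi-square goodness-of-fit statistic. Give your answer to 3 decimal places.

5.948

red: (66 − 78)²/78 = 144/78 = 1.8462
yellow: (60 − 57)²/57 = 9/57 = 0.1579
green: (51 − 41)²/41 = 100/41 = 2.4390
lime: (72 − 67)²/67 = 25/67 = 0.3731
blue: (39 − 46)²/46 = 49/46 = 1.0652
pink: (16 − 15)²/15 = 1/15 = 0.0667
Sum = 5.948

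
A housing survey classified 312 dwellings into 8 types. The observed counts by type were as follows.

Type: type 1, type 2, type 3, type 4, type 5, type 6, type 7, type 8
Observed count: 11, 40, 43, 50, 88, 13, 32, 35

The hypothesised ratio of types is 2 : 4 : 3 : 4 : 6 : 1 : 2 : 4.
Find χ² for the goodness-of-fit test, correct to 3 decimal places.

19.646

Ratio total = 26. Expected counts: 312×2/26 = 24, 312×4/26 = 48, 312×3/26 = 36, 312×4/26 = 48, 312×6/26 = 72, 312×1/26 = 12, 312×2/26 = 24, 312×4/26 = 48.
cat         O        E   (O−E)²/E
type 1     11       24     7.0417
type 2     40       48     1.3333
type 3     43       36     1.3611
type 4     50       48     0.0833
type 5     88       72     3.5556
type 6     13       12     0.0833
type 7     32       24     2.6667
type 8     35       48     3.5208
Sum = 19.646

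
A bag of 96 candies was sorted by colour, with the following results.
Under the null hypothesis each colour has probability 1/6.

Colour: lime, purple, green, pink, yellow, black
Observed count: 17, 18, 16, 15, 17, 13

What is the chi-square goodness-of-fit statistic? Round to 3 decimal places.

1.000

Under H₀ each category has probability 1/6, so each expected count is 96/6 = 16.
χ² = (17−16)²/16 + (18−16)²/16 + (16−16)²/16 + (15−16)²/16 + (17−16)²/16 + (13−16)²/16
   = 0.0625 + 0.2500 + 0.0000 + 0.0625 + 0.0625 + 0.5625
Sum = 1.000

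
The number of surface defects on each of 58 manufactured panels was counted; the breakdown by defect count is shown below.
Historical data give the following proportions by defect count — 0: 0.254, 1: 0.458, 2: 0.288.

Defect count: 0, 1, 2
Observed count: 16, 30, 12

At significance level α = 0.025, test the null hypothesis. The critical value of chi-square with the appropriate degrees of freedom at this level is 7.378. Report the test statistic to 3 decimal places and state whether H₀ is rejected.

1.878; do not reject

Expected counts E_i = n·p_i: 58×0.254 = 14.732, 58×0.458 = 26.564, 58×0.288 = 16.704.
0: (16 − 14.732)²/14.732 = 1.607824/14.732 = 0.1091
1: (30 − 26.564)²/26.564 = 11.806096/26.564 = 0.4444
2: (12 − 16.704)²/16.704 = 22.127616/16.704 = 1.3247
Sum = 1.878
df = 2. Since 1.878 < 7.378, we do not reject H₀.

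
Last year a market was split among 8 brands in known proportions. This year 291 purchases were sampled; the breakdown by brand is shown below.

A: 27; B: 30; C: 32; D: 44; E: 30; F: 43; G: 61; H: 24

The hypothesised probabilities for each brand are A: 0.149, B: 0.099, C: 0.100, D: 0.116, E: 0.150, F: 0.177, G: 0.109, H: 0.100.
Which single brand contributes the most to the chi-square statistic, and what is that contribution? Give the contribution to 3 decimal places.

Expected counts E_i = n·p_i: 291×0.149 = 43.359, 291×0.099 = 28.809, 291×0.100 = 29.1, 291×0.116 = 33.756, 291×0.150 = 43.65, 291×0.177 = 51.507, 291×0.109 = 31.719, 291×0.100 = 29.1.
χ² = (27−43.359)²/43.359 + (30−28.809)²/28.809 + (32−29.1)²/29.1 + (44−33.756)²/33.756 + (30−43.65)²/43.65 + (43−51.507)²/51.507 + (61−31.719)²/31.719 + (24−29.1)²/29.1
   = 6.1721 + 0.0492 + 0.2890 + 3.1088 + 4.2686 + 1.4050 + 27.0304 + 0.8938
The largest term is for G: 27.030.

G, 27.030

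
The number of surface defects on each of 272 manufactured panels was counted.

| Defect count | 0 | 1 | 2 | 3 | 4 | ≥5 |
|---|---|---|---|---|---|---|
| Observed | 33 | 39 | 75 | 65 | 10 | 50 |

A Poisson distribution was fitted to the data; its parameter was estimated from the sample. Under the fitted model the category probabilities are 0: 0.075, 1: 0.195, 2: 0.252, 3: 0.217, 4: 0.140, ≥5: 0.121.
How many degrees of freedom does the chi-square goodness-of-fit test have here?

4

There are k = 6 categories and 1 parameter estimated from the data, so df = 6 − 1 − 1 = 4.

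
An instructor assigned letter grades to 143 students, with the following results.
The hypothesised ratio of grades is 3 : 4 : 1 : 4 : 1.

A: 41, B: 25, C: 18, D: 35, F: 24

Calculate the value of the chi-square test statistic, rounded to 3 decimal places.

31.803

Ratio total = 13. Expected counts: 143×3/13 = 33, 143×4/13 = 44, 143×1/13 = 11, 143×4/13 = 44, 143×1/13 = 11.
A: (41 − 33)²/33 = 64/33 = 1.9394
B: (25 − 44)²/44 = 361/44 = 8.2045
C: (18 − 11)²/11 = 49/11 = 4.4545
D: (35 − 44)²/44 = 81/44 = 1.8409
F: (24 − 11)²/11 = 169/11 = 15.3636
Sum = 31.803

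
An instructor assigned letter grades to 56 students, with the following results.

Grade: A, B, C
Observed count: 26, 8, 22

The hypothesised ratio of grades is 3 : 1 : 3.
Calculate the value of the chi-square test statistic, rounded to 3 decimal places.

0.333

Ratio total = 7. Expected counts: 56×3/7 = 24, 56×1/7 = 8, 56×3/7 = 24.
cat         O        E   (O−E)²/E
A          26       24     0.1667
B           8        8     0.0000
C          22       24     0.1667
Sum = 0.333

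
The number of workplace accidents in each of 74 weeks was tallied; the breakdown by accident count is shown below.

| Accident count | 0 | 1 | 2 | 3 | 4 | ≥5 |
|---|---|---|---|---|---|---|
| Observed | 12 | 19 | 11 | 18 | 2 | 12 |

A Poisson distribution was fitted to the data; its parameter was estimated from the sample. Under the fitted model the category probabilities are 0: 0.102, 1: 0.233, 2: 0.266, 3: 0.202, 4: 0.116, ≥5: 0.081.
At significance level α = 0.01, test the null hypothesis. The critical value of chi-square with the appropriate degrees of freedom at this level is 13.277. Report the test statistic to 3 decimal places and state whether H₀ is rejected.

Expected counts E_i = n·p_i: 74×0.102 = 7.548, 74×0.233 = 17.242, 74×0.266 = 19.684, 74×0.202 = 14.948, 74×0.116 = 8.584, 74×0.081 = 5.994.
χ² = (12−7.548)²/7.548 + (19−17.242)²/17.242 + (11−19.684)²/19.684 + (18−14.948)²/14.948 + (2−8.584)²/8.584 + (12−5.994)²/5.994
   = 2.6259 + 0.1792 + 3.8311 + 0.6231 + 5.0500 + 6.0180
Sum = 18.327
df = 4. Since 18.327 > 13.277, we reject H₀.

18.327; reject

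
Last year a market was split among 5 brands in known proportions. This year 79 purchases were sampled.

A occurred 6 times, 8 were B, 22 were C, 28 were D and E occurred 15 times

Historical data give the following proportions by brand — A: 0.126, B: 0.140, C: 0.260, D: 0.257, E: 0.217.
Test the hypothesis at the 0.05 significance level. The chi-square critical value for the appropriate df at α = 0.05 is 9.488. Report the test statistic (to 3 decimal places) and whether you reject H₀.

5.707; do not reject

Expected counts E_i = n·p_i: 79×0.126 = 9.954, 79×0.140 = 11.06, 79×0.260 = 20.54, 79×0.257 = 20.303, 79×0.217 = 17.143.
χ² = (6−9.954)²/9.954 + (8−11.06)²/11.06 + (22−20.54)²/20.54 + (28−20.303)²/20.303 + (15−17.143)²/17.143
   = 1.5706 + 0.8466 + 0.1038 + 2.9180 + 0.2679
Sum = 5.707
df = 4. Since 5.707 < 9.488, we do not reject H₀.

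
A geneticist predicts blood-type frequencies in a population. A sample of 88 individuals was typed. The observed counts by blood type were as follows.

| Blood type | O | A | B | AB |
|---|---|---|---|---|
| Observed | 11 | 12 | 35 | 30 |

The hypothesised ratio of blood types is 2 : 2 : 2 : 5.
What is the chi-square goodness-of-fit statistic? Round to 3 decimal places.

Ratio total = 11. Expected counts: 88×2/11 = 16, 88×2/11 = 16, 88×2/11 = 16, 88×5/11 = 40.
cat         O        E   (O−E)²/E
O          11       16     1.5625
A          12       16     1.0000
B          35       16    22.5625
AB         30       40     2.5000
Sum = 27.625

27.625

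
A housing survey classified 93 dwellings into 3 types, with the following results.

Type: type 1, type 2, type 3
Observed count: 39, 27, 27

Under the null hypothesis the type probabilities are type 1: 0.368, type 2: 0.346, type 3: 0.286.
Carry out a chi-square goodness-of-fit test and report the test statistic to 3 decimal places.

Expected counts E_i = n·p_i: 93×0.368 = 34.224, 93×0.346 = 32.178, 93×0.286 = 26.598.
χ² = (39−34.224)²/34.224 + (27−32.178)²/32.178 + (27−26.598)²/26.598
   = 0.6665 + 0.8332 + 0.0061
Sum = 1.506

1.506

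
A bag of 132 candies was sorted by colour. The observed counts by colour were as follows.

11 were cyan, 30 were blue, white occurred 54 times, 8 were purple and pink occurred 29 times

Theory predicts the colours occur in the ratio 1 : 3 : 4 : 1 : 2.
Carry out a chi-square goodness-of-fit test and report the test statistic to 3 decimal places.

Ratio total = 11. Expected counts: 132×1/11 = 12, 132×3/11 = 36, 132×4/11 = 48, 132×1/11 = 12, 132×2/11 = 24.
χ² = (11−12)²/12 + (30−36)²/36 + (54−48)²/48 + (8−12)²/12 + (29−24)²/24
   = 0.0833 + 1.0000 + 0.7500 + 1.3333 + 1.0417
Sum = 4.208

4.208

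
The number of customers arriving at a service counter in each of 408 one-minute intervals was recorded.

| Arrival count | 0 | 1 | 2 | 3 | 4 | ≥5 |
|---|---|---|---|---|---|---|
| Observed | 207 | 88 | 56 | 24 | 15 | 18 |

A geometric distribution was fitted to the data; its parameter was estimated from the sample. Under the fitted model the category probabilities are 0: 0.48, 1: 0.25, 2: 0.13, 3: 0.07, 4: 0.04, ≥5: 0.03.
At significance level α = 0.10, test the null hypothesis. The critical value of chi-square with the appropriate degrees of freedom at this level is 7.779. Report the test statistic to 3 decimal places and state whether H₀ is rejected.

6.268; do not reject

Expected counts E_i = n·p_i: 408×0.48 = 195.84, 408×0.25 = 102, 408×0.13 = 53.04, 408×0.07 = 28.56, 408×0.04 = 16.32, 408×0.03 = 12.24.
cat         O        E   (O−E)²/E
0         207   195.84     0.6360
1          88      102     1.9216
2          56    53.04     0.1652
3          24    28.56     0.7281
4          15    16.32     0.1068
≥5         18    12.24     2.7106
Sum = 6.268
df = 4. Since 6.268 < 7.779, we do not reject H₀.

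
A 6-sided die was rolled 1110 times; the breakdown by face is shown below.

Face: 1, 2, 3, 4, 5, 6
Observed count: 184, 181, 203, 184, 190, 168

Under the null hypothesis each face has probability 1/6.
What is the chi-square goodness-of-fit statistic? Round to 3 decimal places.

3.546

Under H₀ each category has probability 1/6, so each expected count is 1110/6 = 185.
cat         O        E   (O−E)²/E
1         184      185     0.0054
2         181      185     0.0865
3         203      185     1.7514
4         184      185     0.0054
5         190      185     0.1351
6         168      185     1.5622
Sum = 3.546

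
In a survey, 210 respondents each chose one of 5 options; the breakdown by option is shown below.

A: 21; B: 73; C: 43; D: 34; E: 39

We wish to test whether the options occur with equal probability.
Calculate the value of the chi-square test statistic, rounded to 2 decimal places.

Under H₀ each category has probability 1/5, so each expected count is 210/5 = 42.
A: (21 − 42)²/42 = 441/42 = 10.500
B: (73 − 42)²/42 = 961/42 = 22.881
C: (43 − 42)²/42 = 1/42 = 0.024
D: (34 − 42)²/42 = 64/42 = 1.524
E: (39 − 42)²/42 = 9/42 = 0.214
Sum = 35.14

35.14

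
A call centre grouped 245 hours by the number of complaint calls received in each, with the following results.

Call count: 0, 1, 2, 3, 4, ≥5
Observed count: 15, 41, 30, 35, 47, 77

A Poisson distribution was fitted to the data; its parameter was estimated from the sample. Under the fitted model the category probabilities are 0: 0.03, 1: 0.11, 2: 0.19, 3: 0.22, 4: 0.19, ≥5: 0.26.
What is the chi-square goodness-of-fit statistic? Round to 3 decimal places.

30.580

Expected counts E_i = n·p_i: 245×0.03 = 7.35, 245×0.11 = 26.95, 245×0.19 = 46.55, 245×0.22 = 53.9, 245×0.19 = 46.55, 245×0.26 = 63.7.
cat         O        E   (O−E)²/E
0          15     7.35     7.9622
1          41    26.95     7.3248
2          30    46.55     5.8840
3          35     53.9     6.6273
4          47    46.55     0.0044
≥5         77     63.7     2.7769
Sum = 30.580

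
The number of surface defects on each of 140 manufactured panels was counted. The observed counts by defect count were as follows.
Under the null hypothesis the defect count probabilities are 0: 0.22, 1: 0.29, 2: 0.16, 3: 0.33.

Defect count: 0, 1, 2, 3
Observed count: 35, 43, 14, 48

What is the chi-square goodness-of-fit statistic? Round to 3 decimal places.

3.935

Expected counts E_i = n·p_i: 140×0.22 = 30.8, 140×0.29 = 40.6, 140×0.16 = 22.4, 140×0.33 = 46.2.
cat         O        E   (O−E)²/E
0          35     30.8     0.5727
1          43     40.6     0.1419
2          14     22.4     3.1500
3          48     46.2     0.0701
Sum = 3.935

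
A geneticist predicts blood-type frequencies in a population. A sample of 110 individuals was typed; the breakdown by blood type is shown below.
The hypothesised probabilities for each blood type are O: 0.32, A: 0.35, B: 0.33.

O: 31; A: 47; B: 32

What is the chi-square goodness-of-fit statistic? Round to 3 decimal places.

2.887

Expected counts E_i = n·p_i: 110×0.32 = 35.2, 110×0.35 = 38.5, 110×0.33 = 36.3.
O: (31 − 35.2)²/35.2 = 17.64/35.2 = 0.5011
A: (47 − 38.5)²/38.5 = 72.25/38.5 = 1.8766
B: (32 − 36.3)²/36.3 = 18.49/36.3 = 0.5094
Sum = 2.887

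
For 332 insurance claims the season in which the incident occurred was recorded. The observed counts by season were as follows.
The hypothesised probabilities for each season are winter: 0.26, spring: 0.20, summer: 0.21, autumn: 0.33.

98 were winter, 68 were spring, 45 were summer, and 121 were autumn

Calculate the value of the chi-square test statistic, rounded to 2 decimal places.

11.58

Expected counts E_i = n·p_i: 332×0.26 = 86.32, 332×0.20 = 66.4, 332×0.21 = 69.72, 332×0.33 = 109.56.
χ² = (98−86.32)²/86.32 + (68−66.4)²/66.4 + (45−69.72)²/69.72 + (121−109.56)²/109.56
   = 1.580 + 0.039 + 8.765 + 1.195
Sum = 11.58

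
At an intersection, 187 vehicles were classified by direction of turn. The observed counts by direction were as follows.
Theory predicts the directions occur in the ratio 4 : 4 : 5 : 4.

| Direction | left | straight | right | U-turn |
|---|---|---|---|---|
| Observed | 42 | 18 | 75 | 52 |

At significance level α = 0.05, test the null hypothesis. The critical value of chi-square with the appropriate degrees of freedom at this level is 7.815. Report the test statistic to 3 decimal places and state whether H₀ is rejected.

Ratio total = 17. Expected counts: 187×4/17 = 44, 187×4/17 = 44, 187×5/17 = 55, 187×4/17 = 44.
cat           O        E   (O−E)²/E
left         42       44     0.0909
straight     18       44    15.3636
right        75       55     7.2727
U-turn       52       44     1.4545
Sum = 24.182
df = 3. Since 24.182 > 7.815, we reject H₀.

24.182; reject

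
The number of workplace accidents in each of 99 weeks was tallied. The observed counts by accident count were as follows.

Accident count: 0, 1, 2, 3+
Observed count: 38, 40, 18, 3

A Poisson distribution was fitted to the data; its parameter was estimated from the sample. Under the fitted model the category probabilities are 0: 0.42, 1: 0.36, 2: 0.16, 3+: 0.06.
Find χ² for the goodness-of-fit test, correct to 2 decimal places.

2.59

Expected counts E_i = n·p_i: 99×0.42 = 41.58, 99×0.36 = 35.64, 99×0.16 = 15.84, 99×0.06 = 5.94.
0: (38 − 41.58)²/41.58 = 12.8164/41.58 = 0.308
1: (40 − 35.64)²/35.64 = 19.0096/35.64 = 0.533
2: (18 − 15.84)²/15.84 = 4.6656/15.84 = 0.295
3+: (3 − 5.94)²/5.94 = 8.6436/5.94 = 1.455
Sum = 2.59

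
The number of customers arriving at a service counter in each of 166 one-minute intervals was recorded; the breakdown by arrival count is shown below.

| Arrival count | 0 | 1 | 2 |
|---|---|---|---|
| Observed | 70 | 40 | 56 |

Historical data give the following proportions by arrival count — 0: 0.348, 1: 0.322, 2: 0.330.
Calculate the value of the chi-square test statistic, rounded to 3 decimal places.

6.003

Expected counts E_i = n·p_i: 166×0.348 = 57.768, 166×0.322 = 53.452, 166×0.330 = 54.78.
0: (70 − 57.768)²/57.768 = 149.621824/57.768 = 2.5900
1: (40 − 53.452)²/53.452 = 180.956304/53.452 = 3.3854
2: (56 − 54.78)²/54.78 = 1.4884/54.78 = 0.0272
Sum = 6.003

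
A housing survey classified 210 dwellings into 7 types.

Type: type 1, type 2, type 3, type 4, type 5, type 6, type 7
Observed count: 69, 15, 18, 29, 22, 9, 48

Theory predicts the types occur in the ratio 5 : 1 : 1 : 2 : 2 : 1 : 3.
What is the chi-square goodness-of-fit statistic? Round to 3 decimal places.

Ratio total = 15. Expected counts: 210×5/15 = 70, 210×1/15 = 14, 210×1/15 = 14, 210×2/15 = 28, 210×2/15 = 28, 210×1/15 = 14, 210×3/15 = 42.
type 1: (69 − 70)²/70 = 1/70 = 0.0143
type 2: (15 − 14)²/14 = 1/14 = 0.0714
type 3: (18 − 14)²/14 = 16/14 = 1.1429
type 4: (29 − 28)²/28 = 1/28 = 0.0357
type 5: (22 − 28)²/28 = 36/28 = 1.2857
type 6: (9 − 14)²/14 = 25/14 = 1.7857
type 7: (48 − 42)²/42 = 36/42 = 0.8571
Sum = 5.193

5.193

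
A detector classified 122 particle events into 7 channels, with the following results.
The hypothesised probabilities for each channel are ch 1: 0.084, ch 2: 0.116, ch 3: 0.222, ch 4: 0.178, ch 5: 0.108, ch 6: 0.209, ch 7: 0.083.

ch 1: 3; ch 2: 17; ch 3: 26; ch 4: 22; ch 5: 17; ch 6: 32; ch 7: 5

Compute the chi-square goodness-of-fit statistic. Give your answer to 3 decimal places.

Expected counts E_i = n·p_i: 122×0.084 = 10.248, 122×0.116 = 14.152, 122×0.222 = 27.084, 122×0.178 = 21.716, 122×0.108 = 13.176, 122×0.209 = 25.498, 122×0.083 = 10.126.
χ² = (3−10.248)²/10.248 + (17−14.152)²/14.152 + (26−27.084)²/27.084 + (22−21.716)²/21.716 + (17−13.176)²/13.176 + (32−25.498)²/25.498 + (5−10.126)²/10.126
   = 5.1262 + 0.5731 + 0.0434 + 0.0037 + 1.1098 + 1.6580 + 2.5949
Sum = 11.109

11.109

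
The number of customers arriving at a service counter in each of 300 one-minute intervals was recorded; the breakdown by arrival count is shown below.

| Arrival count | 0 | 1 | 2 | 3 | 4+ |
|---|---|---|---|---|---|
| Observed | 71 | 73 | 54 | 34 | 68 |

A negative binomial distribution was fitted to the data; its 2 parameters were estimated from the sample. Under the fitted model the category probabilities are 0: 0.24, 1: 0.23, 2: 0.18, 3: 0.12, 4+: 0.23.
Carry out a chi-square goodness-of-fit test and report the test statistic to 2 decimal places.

Expected counts E_i = n·p_i: 300×0.24 = 72, 300×0.23 = 69, 300×0.18 = 54, 300×0.12 = 36, 300×0.23 = 69.
cat         O        E   (O−E)²/E
0          71       72      0.014
1          73       69      0.232
2          54       54      0.000
3          34       36      0.111
4+         68       69      0.014
Sum = 0.37

0.37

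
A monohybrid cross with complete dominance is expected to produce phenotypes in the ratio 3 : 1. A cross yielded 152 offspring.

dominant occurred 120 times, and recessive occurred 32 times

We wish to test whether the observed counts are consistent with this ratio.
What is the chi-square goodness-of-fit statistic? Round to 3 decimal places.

1.263

Ratio total = 4. Expected counts: 152×3/4 = 114, 152×1/4 = 38.
dominant: (120 − 114)²/114 = 36/114 = 0.3158
recessive: (32 − 38)²/38 = 36/38 = 0.9474
Sum = 1.263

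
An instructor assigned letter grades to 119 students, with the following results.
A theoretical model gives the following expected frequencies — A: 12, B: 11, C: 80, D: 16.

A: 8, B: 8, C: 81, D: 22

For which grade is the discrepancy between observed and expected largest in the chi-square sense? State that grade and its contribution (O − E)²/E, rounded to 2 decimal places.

cat         O        E   (O−E)²/E
A           8       12      1.333
B           8       11      0.818
C          81       80      0.013
D          22       16      2.250
The largest term is for D: 2.25.

D, 2.25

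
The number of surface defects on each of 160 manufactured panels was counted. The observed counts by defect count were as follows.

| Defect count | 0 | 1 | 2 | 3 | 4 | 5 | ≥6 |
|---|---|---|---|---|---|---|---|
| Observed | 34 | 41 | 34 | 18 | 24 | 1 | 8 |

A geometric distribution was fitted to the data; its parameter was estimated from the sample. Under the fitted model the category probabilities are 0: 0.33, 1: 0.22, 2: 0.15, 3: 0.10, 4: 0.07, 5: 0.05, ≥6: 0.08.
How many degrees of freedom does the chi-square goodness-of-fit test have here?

There are k = 7 categories and 1 parameter estimated from the data, so df = 7 − 1 − 1 = 5.

5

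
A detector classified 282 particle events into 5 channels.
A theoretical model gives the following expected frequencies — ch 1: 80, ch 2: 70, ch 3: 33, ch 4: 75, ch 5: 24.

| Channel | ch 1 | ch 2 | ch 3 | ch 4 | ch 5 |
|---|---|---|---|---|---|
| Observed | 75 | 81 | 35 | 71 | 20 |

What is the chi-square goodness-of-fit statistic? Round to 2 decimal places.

3.04

ch 1: (75 − 80)²/80 = 25/80 = 0.313
ch 2: (81 − 70)²/70 = 121/70 = 1.729
ch 3: (35 − 33)²/33 = 4/33 = 0.121
ch 4: (71 − 75)²/75 = 16/75 = 0.213
ch 5: (20 − 24)²/24 = 16/24 = 0.667
Sum = 3.04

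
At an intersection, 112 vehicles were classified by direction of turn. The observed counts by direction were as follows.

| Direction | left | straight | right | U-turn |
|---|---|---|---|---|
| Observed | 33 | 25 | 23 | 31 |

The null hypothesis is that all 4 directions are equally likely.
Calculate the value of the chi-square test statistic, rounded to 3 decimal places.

2.429

Expected count for each of the 4 categories: 112/4 = 28.
χ² = (33−28)²/28 + (25−28)²/28 + (23−28)²/28 + (31−28)²/28
   = 0.8929 + 0.3214 + 0.8929 + 0.3214
Sum = 2.429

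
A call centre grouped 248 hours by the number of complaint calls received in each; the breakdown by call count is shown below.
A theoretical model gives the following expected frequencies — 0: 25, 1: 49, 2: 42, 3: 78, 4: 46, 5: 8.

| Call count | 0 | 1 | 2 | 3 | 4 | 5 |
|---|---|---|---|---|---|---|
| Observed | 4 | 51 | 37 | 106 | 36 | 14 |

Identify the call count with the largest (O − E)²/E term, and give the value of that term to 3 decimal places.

0, 17.640

χ² = (4−25)²/25 + (51−49)²/49 + (37−42)²/42 + (106−78)²/78 + (36−46)²/46 + (14−8)²/8
   = 17.6400 + 0.0816 + 0.5952 + 10.0513 + 2.1739 + 4.5000
The largest term is for 0: 17.640.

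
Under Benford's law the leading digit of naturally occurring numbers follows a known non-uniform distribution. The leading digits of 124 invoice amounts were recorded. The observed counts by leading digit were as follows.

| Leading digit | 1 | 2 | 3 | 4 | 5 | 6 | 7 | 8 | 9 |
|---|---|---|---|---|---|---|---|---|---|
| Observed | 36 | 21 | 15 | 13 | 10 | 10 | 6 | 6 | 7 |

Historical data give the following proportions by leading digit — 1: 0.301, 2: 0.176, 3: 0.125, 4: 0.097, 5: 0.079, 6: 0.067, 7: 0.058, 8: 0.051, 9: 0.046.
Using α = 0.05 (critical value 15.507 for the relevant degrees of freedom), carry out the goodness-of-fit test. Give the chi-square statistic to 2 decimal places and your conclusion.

1.03; do not reject

Expected counts E_i = n·p_i: 124×0.301 = 37.324, 124×0.176 = 21.824, 124×0.125 = 15.5, 124×0.097 = 12.028, 124×0.079 = 9.796, 124×0.067 = 8.308, 124×0.058 = 7.192, 124×0.051 = 6.324, 124×0.046 = 5.704.
cat         O        E   (O−E)²/E
1          36   37.324      0.047
2          21   21.824      0.031
3          15     15.5      0.016
4          13   12.028      0.079
5          10    9.796      0.004
6          10    8.308      0.345
7           6    7.192      0.198
8           6    6.324      0.017
9           7    5.704      0.294
Sum = 1.03
df = 8. Since 1.03 < 15.507, we do not reject H₀.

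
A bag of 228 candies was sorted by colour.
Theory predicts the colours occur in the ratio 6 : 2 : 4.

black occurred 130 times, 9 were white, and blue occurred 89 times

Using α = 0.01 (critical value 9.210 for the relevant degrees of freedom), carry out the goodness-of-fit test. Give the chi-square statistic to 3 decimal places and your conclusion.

26.601; reject

Ratio total = 12. Expected counts: 228×6/12 = 114, 228×2/12 = 38, 228×4/12 = 76.
cat         O        E   (O−E)²/E
black     130      114     2.2456
white       9       38    22.1316
blue       89       76     2.2237
Sum = 26.601
df = 2. Since 26.601 > 9.210, we reject H₀.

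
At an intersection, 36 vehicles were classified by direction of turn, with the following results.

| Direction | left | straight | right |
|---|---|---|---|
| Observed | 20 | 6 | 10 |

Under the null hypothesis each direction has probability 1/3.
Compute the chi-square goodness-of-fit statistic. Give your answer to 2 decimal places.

8.67

Under H₀ each category has probability 1/3, so each expected count is 36/3 = 12.
left: (20 − 12)²/12 = 64/12 = 5.333
straight: (6 − 12)²/12 = 36/12 = 3.000
right: (10 − 12)²/12 = 4/12 = 0.333
Sum = 8.67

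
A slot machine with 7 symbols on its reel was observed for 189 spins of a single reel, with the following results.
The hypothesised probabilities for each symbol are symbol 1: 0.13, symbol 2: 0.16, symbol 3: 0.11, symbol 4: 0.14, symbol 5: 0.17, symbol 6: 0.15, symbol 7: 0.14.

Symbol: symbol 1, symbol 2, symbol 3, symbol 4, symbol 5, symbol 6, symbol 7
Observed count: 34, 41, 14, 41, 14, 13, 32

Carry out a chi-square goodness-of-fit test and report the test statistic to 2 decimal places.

37.36

Expected counts E_i = n·p_i: 189×0.13 = 24.57, 189×0.16 = 30.24, 189×0.11 = 20.79, 189×0.14 = 26.46, 189×0.17 = 32.13, 189×0.15 = 28.35, 189×0.14 = 26.46.
symbol 1: (34 − 24.57)²/24.57 = 88.9249/24.57 = 3.619
symbol 2: (41 − 30.24)²/30.24 = 115.7776/30.24 = 3.829
symbol 3: (14 − 20.79)²/20.79 = 46.1041/20.79 = 2.218
symbol 4: (41 − 26.46)²/26.46 = 211.4116/26.46 = 7.990
symbol 5: (14 − 32.13)²/32.13 = 328.6969/32.13 = 10.230
symbol 6: (13 − 28.35)²/28.35 = 235.6225/28.35 = 8.311
symbol 7: (32 − 26.46)²/26.46 = 30.6916/26.46 = 1.160
Sum = 37.36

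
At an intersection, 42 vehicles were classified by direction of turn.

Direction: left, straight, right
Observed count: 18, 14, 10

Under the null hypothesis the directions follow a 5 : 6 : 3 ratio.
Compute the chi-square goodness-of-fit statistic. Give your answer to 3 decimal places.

1.600

Ratio total = 14. Expected counts: 42×5/14 = 15, 42×6/14 = 18, 42×3/14 = 9.
cat           O        E   (O−E)²/E
left         18       15     0.6000
straight     14       18     0.8889
right        10        9     0.1111
Sum = 1.600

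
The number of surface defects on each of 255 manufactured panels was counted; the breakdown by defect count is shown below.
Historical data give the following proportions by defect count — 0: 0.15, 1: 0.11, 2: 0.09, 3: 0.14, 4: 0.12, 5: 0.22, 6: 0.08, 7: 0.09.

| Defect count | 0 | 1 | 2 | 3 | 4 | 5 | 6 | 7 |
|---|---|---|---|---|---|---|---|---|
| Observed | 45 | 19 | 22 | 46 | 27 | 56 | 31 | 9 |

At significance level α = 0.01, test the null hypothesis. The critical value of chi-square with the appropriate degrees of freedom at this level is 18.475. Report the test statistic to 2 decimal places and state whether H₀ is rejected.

21.53; reject

Expected counts E_i = n·p_i: 255×0.15 = 38.25, 255×0.11 = 28.05, 255×0.09 = 22.95, 255×0.14 = 35.7, 255×0.12 = 30.6, 255×0.22 = 56.1, 255×0.08 = 20.4, 255×0.09 = 22.95.
cat         O        E   (O−E)²/E
0          45    38.25      1.191
1          19    28.05      2.920
2          22    22.95      0.039
3          46     35.7      2.972
4          27     30.6      0.424
5          56     56.1      0.000
6          31     20.4      5.508
7           9    22.95      8.479
Sum = 21.53
df = 7. Since 21.53 > 18.475, we reject H₀.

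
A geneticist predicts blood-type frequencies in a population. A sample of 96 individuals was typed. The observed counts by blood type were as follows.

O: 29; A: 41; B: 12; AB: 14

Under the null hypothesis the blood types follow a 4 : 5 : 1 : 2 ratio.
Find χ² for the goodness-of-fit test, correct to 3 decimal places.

Ratio total = 12. Expected counts: 96×4/12 = 32, 96×5/12 = 40, 96×1/12 = 8, 96×2/12 = 16.
cat         O        E   (O−E)²/E
O          29       32     0.2813
A          41       40     0.0250
B          12        8     2.0000
AB         14       16     0.2500
Sum = 2.556

2.556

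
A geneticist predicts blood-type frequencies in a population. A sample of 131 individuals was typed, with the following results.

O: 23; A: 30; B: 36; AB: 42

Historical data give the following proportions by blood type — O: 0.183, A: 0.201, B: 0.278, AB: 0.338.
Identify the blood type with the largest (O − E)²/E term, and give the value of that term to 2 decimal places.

Expected counts E_i = n·p_i: 131×0.183 = 23.973, 131×0.201 = 26.331, 131×0.278 = 36.418, 131×0.338 = 44.278.
χ² = (23−23.973)²/23.973 + (30−26.331)²/26.331 + (36−36.418)²/36.418 + (42−44.278)²/44.278
   = 0.039 + 0.511 + 0.005 + 0.117
The largest term is for A: 0.51.

A, 0.51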